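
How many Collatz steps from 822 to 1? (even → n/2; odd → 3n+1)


822 → 411 → 1234 → 617 → 1852 → 926 → 463 → 1390 → 695 → 2086 → 1043 → 3130 → 1565 → 4696 → 2348 → 1174 → 587 → 1762 → 881 → 2644 → 1322 → 661 → 1984 → 992 → 496 → 248 → 124 → 62 → 31 → 94 → 47 → 142 → 71 → 214 → 107 → 322 → 161 → 484 → 242 → 121 → 364 → 182 → 91 → 274 → 137 → 412 → 206 → 103 → 310 → 155 → 466 → 233 → 700 → 350 → 175 → 526 → 263 → 790 → 395 → 1186 → 593 → 1780 → 890 → 445 → 1336 → 668 → 334 → 167 → 502 → 251 → 754 → 377 → 1132 → 566 → 283 → 850 → 425 → 1276 → 638 → 319 → 958 → 479 → 1438 → 719 → 2158 → 1079 → 3238 → 1619 → 4858 → 2429 → 7288 → 3644 → 1822 → 911 → 2734 → 1367 → 4102 → 2051 → 6154 → 3077 → 9232 → 4616 → 2308 → 1154 → 577 → 1732 → 866 → 433 → 1300 → 650 → 325 → 976 → 488 → 244 → 122 → 61 → 184 → 92 → 46 → 23 → 70 → 35 → 106 → 53 → 160 → 80 → 40 → 20 → 10 → 5 → 16 → 8 → 4 → 2 → 1
Total steps = 134

134 steps


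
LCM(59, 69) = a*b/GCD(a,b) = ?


GCD(59, 69) = 1
LCM = 59*69/1 = 4071/1 = 4071

LCM = 4071


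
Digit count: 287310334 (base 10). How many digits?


287310334 has 9 digits in base 10
floor(log10(287310334)) + 1 = floor(8.4584) + 1 = 9

9 digits (base 10)


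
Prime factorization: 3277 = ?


3277 / 29 = 113
113 / 113 = 1
3277 = 29 × 113


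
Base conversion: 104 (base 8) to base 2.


104 (base 8) = 68 (decimal)
68 (decimal) = 1000100 (base 2)


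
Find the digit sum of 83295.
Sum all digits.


8 + 3 + 2 + 9 + 5 = 27


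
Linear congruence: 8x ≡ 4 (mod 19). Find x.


GCD(8, 19) = 1, unique solution
a^(-1) mod 19 = 12
x = 12 * 4 mod 19 = 10

x ≡ 10 (mod 19)


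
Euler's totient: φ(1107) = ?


1107 = 3^3 × 41
Prime factors: 3, 41
φ(1107) = 1107 × (1-1/3) × (1-1/41)
= 1107 × 2/3 × 40/41 = 720

φ(1107) = 720


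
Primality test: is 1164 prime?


1164 / 2 = 582 (exact division)
1164 is NOT prime.

No, 1164 is not prime


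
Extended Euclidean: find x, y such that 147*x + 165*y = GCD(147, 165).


Tabular extended Euclidean (each row: r = 147*s + 165*t):
r=147, s=1, t=0
r=165, s=0, t=1
q=0: r=147, s=1, t=0   [147*(1) + 165*(0) = 147]
q=1: r=18, s=-1, t=1   [147*(-1) + 165*(1) = 18]
q=8: r=3, s=9, t=-8   [147*(9) + 165*(-8) = 3]
q=6: r=0, s=-55, t=49   [147*(-55) + 165*(49) = 0]
GCD = 3; from the row with r=3: x=9, y=-8
Check: 147*(9) + 165*(-8) = 1323 - 1320 = 3

GCD = 3, x = 9, y = -8


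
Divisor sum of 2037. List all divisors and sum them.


Divisors of 2037: 1, 3, 7, 21, 97, 291, 679, 2037
Sum = 1 + 3 + 7 + 21 + 97 + 291 + 679 + 2037 = 3136

σ(2037) = 3136


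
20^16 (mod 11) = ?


20^1 mod 11 = 9
20^2 mod 11 = 4
20^3 mod 11 = 3
20^4 mod 11 = 5
20^5 mod 11 = 1
20^6 mod 11 = 9
20^7 mod 11 = 4
20^8 mod 11 = 3
20^9 mod 11 = 5
20^10 mod 11 = 1
20^11 mod 11 = 9
20^12 mod 11 = 4
20^13 mod 11 = 3
20^14 mod 11 = 5
20^15 mod 11 = 1
20^16 mod 11 = 9


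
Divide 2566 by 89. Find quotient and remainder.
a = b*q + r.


2566 = 89 * 28 + 74
Check: 2492 + 74 = 2566

q = 28, r = 74


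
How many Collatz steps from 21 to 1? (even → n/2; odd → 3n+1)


21 → 64 → 32 → 16 → 8 → 4 → 2 → 1
Total steps = 7

7 steps


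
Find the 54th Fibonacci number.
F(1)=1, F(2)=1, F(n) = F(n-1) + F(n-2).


Sequence: 1, 1, 2, 3, 5, 8, 13, 21, 34, 55, 89, 144, 233, 377, 610, 987, 1597, 2584, 4181, 6765, 10946, 17711, 28657, 46368, 75025, 121393, 196418, 317811, 514229, 832040, 1346269, 2178309, 3524578, 5702887, 9227465, 14930352, 24157817, 39088169, 63245986, 102334155, 165580141, 267914296, 433494437, 701408733, 1134903170, 1836311903, 2971215073, 4807526976, 7778742049, 12586269025, 20365011074, 32951280099, 53316291173, 86267571272
F(54) = 86267571272


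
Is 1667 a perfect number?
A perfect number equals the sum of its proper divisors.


Proper divisors of 1667: 1
Sum = 1 = 1

No, 1667 is not perfect (1 ≠ 1667)


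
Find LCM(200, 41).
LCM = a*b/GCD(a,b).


GCD(200, 41) = 1
LCM = 200*41/1 = 8200/1 = 8200

LCM = 8200


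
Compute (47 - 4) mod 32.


47 - 4 = 43
43 mod 32 = 11


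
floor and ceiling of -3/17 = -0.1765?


-3/17 = -0.1765
floor = -1
ceil = 0

floor = -1, ceil = 0


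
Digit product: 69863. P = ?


6 × 9 × 8 × 6 × 3 = 7776


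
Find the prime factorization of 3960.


3960 / 2 = 1980
1980 / 2 = 990
990 / 2 = 495
495 / 3 = 165
165 / 3 = 55
55 / 5 = 11
11 / 11 = 1
3960 = 2^3 × 3^2 × 5 × 11


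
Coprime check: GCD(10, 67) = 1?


Euclidean algorithm:
67 = 6 * 10 + 7
10 = 1 * 7 + 3
7 = 2 * 3 + 1
3 = 3 * 1 + 0
GCD(10, 67) = 1

Yes, coprime (GCD = 1)


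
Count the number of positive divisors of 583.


583 = 11^1 × 53^1
d(583) = (1+1) × (1+1) = 4

4 divisors


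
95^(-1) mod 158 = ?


Use the extended Euclidean algorithm on (158, 95); each row r = 158*s + 95*t:
r=158, s=1, t=0
r=95, s=0, t=1
q=1: r=63, s=1, t=-1   [158*(1) + 95*(-1) = 63]
q=1: r=32, s=-1, t=2   [158*(-1) + 95*(2) = 32]
q=1: r=31, s=2, t=-3   [158*(2) + 95*(-3) = 31]
q=1: r=1, s=-3, t=5   [158*(-3) + 95*(5) = 1]
q=31: r=0, s=95, t=-158   [158*(95) + 95*(-158) = 0]
GCD = 1 with t = 5, so 95*(5) ≡ 1 (mod 158)
Inverse = 5 mod 158 = 5
Check: 95 * 5 = 475 ≡ 1 (mod 158)

95^(-1) ≡ 5 (mod 158)


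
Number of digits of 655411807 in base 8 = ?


655411807 in base 8 = 4704145137
Number of digits = 10

10 digits (base 8)


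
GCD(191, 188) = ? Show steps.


191 = 1 * 188 + 3
188 = 62 * 3 + 2
3 = 1 * 2 + 1
2 = 2 * 1 + 0
GCD = 1


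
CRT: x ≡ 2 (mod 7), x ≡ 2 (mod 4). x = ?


M = 7*4 = 28
M1 = M/7 = 4, M2 = M/4 = 7
M1^(-1) mod 7 = 2, M2^(-1) mod 4 = 3
x = 2*4*2 + 2*7*3 = 58
58 mod 28 = 2
Check: 2 mod 7 = 2 ✓, 2 mod 4 = 2 ✓

x ≡ 2 (mod 28)


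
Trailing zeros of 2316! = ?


floor(2316/5) = 463
floor(2316/25) = 92
floor(2316/125) = 18
floor(2316/625) = 3
Total = 576

576 trailing zeros


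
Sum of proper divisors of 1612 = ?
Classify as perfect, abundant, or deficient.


Proper divisors: 1, 2, 4, 13, 26, 31, 52, 62, 124, 403, 806
Sum = 1 + 2 + 4 + 13 + 26 + 31 + 52 + 62 + 124 + 403 + 806 = 1524
1524 < 1612 → deficient

s(1612) = 1524 (deficient)


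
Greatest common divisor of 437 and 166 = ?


437 = 2 * 166 + 105
166 = 1 * 105 + 61
105 = 1 * 61 + 44
61 = 1 * 44 + 17
44 = 2 * 17 + 10
17 = 1 * 10 + 7
10 = 1 * 7 + 3
7 = 2 * 3 + 1
3 = 3 * 1 + 0
GCD = 1


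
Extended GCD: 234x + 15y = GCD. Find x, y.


Tabular extended Euclidean (each row: r = 234*s + 15*t):
r=234, s=1, t=0
r=15, s=0, t=1
q=15: r=9, s=1, t=-15   [234*(1) + 15*(-15) = 9]
q=1: r=6, s=-1, t=16   [234*(-1) + 15*(16) = 6]
q=1: r=3, s=2, t=-31   [234*(2) + 15*(-31) = 3]
q=2: r=0, s=-5, t=78   [234*(-5) + 15*(78) = 0]
GCD = 3; from the row with r=3: x=2, y=-31
Check: 234*(2) + 15*(-31) = 468 - 465 = 3

GCD = 3, x = 2, y = -31


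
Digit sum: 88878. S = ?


8 + 8 + 8 + 7 + 8 = 39


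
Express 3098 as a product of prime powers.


3098 / 2 = 1549
1549 / 1549 = 1
3098 = 2 × 1549


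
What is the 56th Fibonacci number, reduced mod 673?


F(k) mod 673 for k=1..56:
1, 1, 2, 3, 5, 8, 13, 21, 34, 55, 89, 144, 233, 377, 610, 314, 251, 565, 143, 35, 178, 213, 391, 604, 322, 253, 575, 155, 57, 212, 269, 481, 77, 558, 635, 520, 482, 329, 138, 467, 605, 399, 331, 57, 388, 445, 160, 605, 92, 24, 116, 140, 256, 396, 652, 375
F(56) mod 673 = 375


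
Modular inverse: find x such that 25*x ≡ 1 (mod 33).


Use the extended Euclidean algorithm on (33, 25); each row r = 33*s + 25*t:
r=33, s=1, t=0
r=25, s=0, t=1
q=1: r=8, s=1, t=-1   [33*(1) + 25*(-1) = 8]
q=3: r=1, s=-3, t=4   [33*(-3) + 25*(4) = 1]
q=8: r=0, s=25, t=-33   [33*(25) + 25*(-33) = 0]
GCD = 1 with t = 4, so 25*(4) ≡ 1 (mod 33)
Inverse = 4 mod 33 = 4
Check: 25 * 4 = 100 ≡ 1 (mod 33)

25^(-1) ≡ 4 (mod 33)


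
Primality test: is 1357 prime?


1357 / 23 = 59 (exact division)
1357 is NOT prime.

No, 1357 is not prime


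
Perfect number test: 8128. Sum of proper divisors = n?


Proper divisors of 8128: 1, 2, 4, 8, 16, 32, 64, 127, 254, 508, 1016, 2032, 4064
Sum = 1 + 2 + 4 + 8 + 16 + 32 + 64 + 127 + 254 + 508 + 1016 + 2032 + 4064 = 8128

Yes, 8128 is perfect (8128 = 8128)


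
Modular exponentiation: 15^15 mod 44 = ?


15^1 mod 44 = 15
15^2 mod 44 = 5
15^3 mod 44 = 31
15^4 mod 44 = 25
15^5 mod 44 = 23
15^6 mod 44 = 37
15^7 mod 44 = 27
15^8 mod 44 = 9
15^9 mod 44 = 3
15^10 mod 44 = 1
15^11 mod 44 = 15
15^12 mod 44 = 5
15^13 mod 44 = 31
15^14 mod 44 = 25
15^15 mod 44 = 23


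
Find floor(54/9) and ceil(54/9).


54/9 = 6.0000
floor = 6
ceil = 6

floor = 6, ceil = 6


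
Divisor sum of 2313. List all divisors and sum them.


Divisors of 2313: 1, 3, 9, 257, 771, 2313
Sum = 1 + 3 + 9 + 257 + 771 + 2313 = 3354

σ(2313) = 3354


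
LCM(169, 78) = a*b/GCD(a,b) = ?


GCD(169, 78) = 13
LCM = 169*78/13 = 13182/13 = 1014

LCM = 1014


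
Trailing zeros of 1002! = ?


floor(1002/5) = 200
floor(1002/25) = 40
floor(1002/125) = 8
floor(1002/625) = 1
Total = 249

249 trailing zeros


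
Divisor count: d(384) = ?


384 = 2^7 × 3^1
d(384) = (7+1) × (1+1) = 16

16 divisors


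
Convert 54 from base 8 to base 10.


54 (base 8) = 44 (decimal)
44 (decimal) = 44 (base 10)


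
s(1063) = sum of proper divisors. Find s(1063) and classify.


Proper divisors: 1
Sum = 1 = 1
1 < 1063 → deficient

s(1063) = 1 (deficient)


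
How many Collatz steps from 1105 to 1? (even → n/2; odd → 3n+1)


1105 → 3316 → 1658 → 829 → 2488 → 1244 → 622 → 311 → 934 → 467 → 1402 → 701 → 2104 → 1052 → 526 → 263 → 790 → 395 → 1186 → 593 → 1780 → 890 → 445 → 1336 → 668 → 334 → 167 → 502 → 251 → 754 → 377 → 1132 → 566 → 283 → 850 → 425 → 1276 → 638 → 319 → 958 → 479 → 1438 → 719 → 2158 → 1079 → 3238 → 1619 → 4858 → 2429 → 7288 → 3644 → 1822 → 911 → 2734 → 1367 → 4102 → 2051 → 6154 → 3077 → 9232 → 4616 → 2308 → 1154 → 577 → 1732 → 866 → 433 → 1300 → 650 → 325 → 976 → 488 → 244 → 122 → 61 → 184 → 92 → 46 → 23 → 70 → 35 → 106 → 53 → 160 → 80 → 40 → 20 → 10 → 5 → 16 → 8 → 4 → 2 → 1
Total steps = 93

93 steps


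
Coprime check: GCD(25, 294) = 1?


Euclidean algorithm:
294 = 11 * 25 + 19
25 = 1 * 19 + 6
19 = 3 * 6 + 1
6 = 6 * 1 + 0
GCD(25, 294) = 1

Yes, coprime (GCD = 1)


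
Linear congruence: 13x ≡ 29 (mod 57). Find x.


GCD(13, 57) = 1, unique solution
a^(-1) mod 57 = 22
x = 22 * 29 mod 57 = 11

x ≡ 11 (mod 57)


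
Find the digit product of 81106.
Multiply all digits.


8 × 1 × 1 × 0 × 6 = 0


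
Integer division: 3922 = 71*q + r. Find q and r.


3922 = 71 * 55 + 17
Check: 3905 + 17 = 3922

q = 55, r = 17


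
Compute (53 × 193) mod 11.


53 × 193 = 10229
10229 mod 11 = 10


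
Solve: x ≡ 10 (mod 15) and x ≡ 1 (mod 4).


M = 15*4 = 60
M1 = M/15 = 4, M2 = M/4 = 15
M1^(-1) mod 15 = 4, M2^(-1) mod 4 = 3
x = 10*4*4 + 1*15*3 = 205
205 mod 60 = 25
Check: 25 mod 15 = 10 ✓, 25 mod 4 = 1 ✓

x ≡ 25 (mod 60)


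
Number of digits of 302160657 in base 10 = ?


302160657 has 9 digits in base 10
floor(log10(302160657)) + 1 = floor(8.4802) + 1 = 9

9 digits (base 10)


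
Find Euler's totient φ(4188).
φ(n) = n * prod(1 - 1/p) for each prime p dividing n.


4188 = 2^2 × 3 × 349
Prime factors: 2, 3, 349
φ(4188) = 4188 × (1-1/2) × (1-1/3) × (1-1/349)
= 4188 × 1/2 × 2/3 × 348/349 = 1392

φ(4188) = 1392


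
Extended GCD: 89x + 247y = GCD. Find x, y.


Tabular extended Euclidean (each row: r = 89*s + 247*t):
r=89, s=1, t=0
r=247, s=0, t=1
q=0: r=89, s=1, t=0   [89*(1) + 247*(0) = 89]
q=2: r=69, s=-2, t=1   [89*(-2) + 247*(1) = 69]
q=1: r=20, s=3, t=-1   [89*(3) + 247*(-1) = 20]
q=3: r=9, s=-11, t=4   [89*(-11) + 247*(4) = 9]
q=2: r=2, s=25, t=-9   [89*(25) + 247*(-9) = 2]
q=4: r=1, s=-111, t=40   [89*(-111) + 247*(40) = 1]
q=2: r=0, s=247, t=-89   [89*(247) + 247*(-89) = 0]
GCD = 1; from the row with r=1: x=-111, y=40
Check: 89*(-111) + 247*(40) = -9879 + 9880 = 1

GCD = 1, x = -111, y = 40


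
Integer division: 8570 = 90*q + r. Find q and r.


8570 = 90 * 95 + 20
Check: 8550 + 20 = 8570

q = 95, r = 20


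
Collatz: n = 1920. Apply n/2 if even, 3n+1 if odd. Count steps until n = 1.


1920 → 960 → 480 → 240 → 120 → 60 → 30 → 15 → 46 → 23 → 70 → 35 → 106 → 53 → 160 → 80 → 40 → 20 → 10 → 5 → 16 → 8 → 4 → 2 → 1
Total steps = 24

24 steps


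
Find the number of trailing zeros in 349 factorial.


floor(349/5) = 69
floor(349/25) = 13
floor(349/125) = 2
Total = 84

84 trailing zeros


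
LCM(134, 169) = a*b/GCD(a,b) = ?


GCD(134, 169) = 1
LCM = 134*169/1 = 22646/1 = 22646

LCM = 22646


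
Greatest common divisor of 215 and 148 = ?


215 = 1 * 148 + 67
148 = 2 * 67 + 14
67 = 4 * 14 + 11
14 = 1 * 11 + 3
11 = 3 * 3 + 2
3 = 1 * 2 + 1
2 = 2 * 1 + 0
GCD = 1


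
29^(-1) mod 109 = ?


Use the extended Euclidean algorithm on (109, 29); each row r = 109*s + 29*t:
r=109, s=1, t=0
r=29, s=0, t=1
q=3: r=22, s=1, t=-3   [109*(1) + 29*(-3) = 22]
q=1: r=7, s=-1, t=4   [109*(-1) + 29*(4) = 7]
q=3: r=1, s=4, t=-15   [109*(4) + 29*(-15) = 1]
q=7: r=0, s=-29, t=109   [109*(-29) + 29*(109) = 0]
GCD = 1 with t = -15, so 29*(-15) ≡ 1 (mod 109)
Inverse = -15 mod 109 = 94
Check: 29 * 94 = 2726 ≡ 1 (mod 109)

29^(-1) ≡ 94 (mod 109)


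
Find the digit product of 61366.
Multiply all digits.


6 × 1 × 3 × 6 × 6 = 648


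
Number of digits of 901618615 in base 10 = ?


901618615 has 9 digits in base 10
floor(log10(901618615)) + 1 = floor(8.9550) + 1 = 9

9 digits (base 10)


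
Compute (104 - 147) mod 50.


104 - 147 = -43
-43 mod 50 = 7


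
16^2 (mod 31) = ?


16^1 mod 31 = 16
16^2 mod 31 = 8


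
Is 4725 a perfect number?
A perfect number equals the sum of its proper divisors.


Proper divisors of 4725: 1, 3, 5, 7, 9, 15, 21, 25, 27, 35, 45, 63, 75, 105, 135, 175, 189, 225, 315, 525, 675, 945, 1575
Sum = 1 + 3 + 5 + 7 + 9 + 15 + 21 + 25 + 27 + 35 + 45 + 63 + 75 + 105 + 135 + 175 + 189 + 225 + 315 + 525 + 675 + 945 + 1575 = 5195

No, 4725 is not perfect (5195 ≠ 4725)


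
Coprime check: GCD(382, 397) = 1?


Euclidean algorithm:
397 = 1 * 382 + 15
382 = 25 * 15 + 7
15 = 2 * 7 + 1
7 = 7 * 1 + 0
GCD(382, 397) = 1

Yes, coprime (GCD = 1)


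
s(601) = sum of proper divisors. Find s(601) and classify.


Proper divisors: 1
Sum = 1 = 1
1 < 601 → deficient

s(601) = 1 (deficient)


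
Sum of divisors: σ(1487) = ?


Divisors of 1487: 1, 1487
Sum = 1 + 1487 = 1488

σ(1487) = 1488


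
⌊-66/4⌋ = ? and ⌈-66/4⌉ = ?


-66/4 = -16.5000
floor = -17
ceil = -16

floor = -17, ceil = -16


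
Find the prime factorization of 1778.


1778 / 2 = 889
889 / 7 = 127
127 / 127 = 1
1778 = 2 × 7 × 127


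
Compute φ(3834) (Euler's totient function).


3834 = 2 × 3^3 × 71
Prime factors: 2, 3, 71
φ(3834) = 3834 × (1-1/2) × (1-1/3) × (1-1/71)
= 3834 × 1/2 × 2/3 × 70/71 = 1260

φ(3834) = 1260


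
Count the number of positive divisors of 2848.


2848 = 2^5 × 89^1
d(2848) = (5+1) × (1+1) = 12

12 divisors


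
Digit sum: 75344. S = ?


7 + 5 + 3 + 4 + 4 = 23


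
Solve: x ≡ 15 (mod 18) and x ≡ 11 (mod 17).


M = 18*17 = 306
M1 = M/18 = 17, M2 = M/17 = 18
M1^(-1) mod 18 = 17, M2^(-1) mod 17 = 1
x = 15*17*17 + 11*18*1 = 4533
4533 mod 306 = 249
Check: 249 mod 18 = 15 ✓, 249 mod 17 = 11 ✓

x ≡ 249 (mod 306)


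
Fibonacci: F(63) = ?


Sequence: 1, 1, 2, 3, 5, 8, 13, 21, 34, 55, 89, 144, 233, 377, 610, 987, 1597, 2584, 4181, 6765, 10946, 17711, 28657, 46368, 75025, 121393, 196418, 317811, 514229, 832040, 1346269, 2178309, 3524578, 5702887, 9227465, 14930352, 24157817, 39088169, 63245986, 102334155, 165580141, 267914296, 433494437, 701408733, 1134903170, 1836311903, 2971215073, 4807526976, 7778742049, 12586269025, 20365011074, 32951280099, 53316291173, 86267571272, 139583862445, 225851433717, 365435296162, 591286729879, 956722026041, 1548008755920, 2504730781961, 4052739537881, 6557470319842
F(63) = 6557470319842


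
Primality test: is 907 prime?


Check divisors up to sqrt(907) = 30.1164
No divisors found.
907 is prime.

Yes, 907 is prime


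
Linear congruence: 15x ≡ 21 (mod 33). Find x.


GCD(15, 33) = 3 divides 21
Divide: 5x ≡ 7 (mod 11)
x ≡ 8 (mod 11)


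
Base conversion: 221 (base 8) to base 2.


221 (base 8) = 145 (decimal)
145 (decimal) = 10010001 (base 2)


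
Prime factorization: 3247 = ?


3247 / 17 = 191
191 / 191 = 1
3247 = 17 × 191


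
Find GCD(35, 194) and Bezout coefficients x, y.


Tabular extended Euclidean (each row: r = 35*s + 194*t):
r=35, s=1, t=0
r=194, s=0, t=1
q=0: r=35, s=1, t=0   [35*(1) + 194*(0) = 35]
q=5: r=19, s=-5, t=1   [35*(-5) + 194*(1) = 19]
q=1: r=16, s=6, t=-1   [35*(6) + 194*(-1) = 16]
q=1: r=3, s=-11, t=2   [35*(-11) + 194*(2) = 3]
q=5: r=1, s=61, t=-11   [35*(61) + 194*(-11) = 1]
q=3: r=0, s=-194, t=35   [35*(-194) + 194*(35) = 0]
GCD = 1; from the row with r=1: x=61, y=-11
Check: 35*(61) + 194*(-11) = 2135 - 2134 = 1

GCD = 1, x = 61, y = -11


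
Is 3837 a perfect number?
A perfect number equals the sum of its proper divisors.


Proper divisors of 3837: 1, 3, 1279
Sum = 1 + 3 + 1279 = 1283

No, 3837 is not perfect (1283 ≠ 3837)


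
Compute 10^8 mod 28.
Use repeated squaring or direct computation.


10^1 mod 28 = 10
10^2 mod 28 = 16
10^3 mod 28 = 20
10^4 mod 28 = 4
10^5 mod 28 = 12
10^6 mod 28 = 8
10^7 mod 28 = 24
10^8 mod 28 = 16


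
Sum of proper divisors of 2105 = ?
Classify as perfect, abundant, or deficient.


Proper divisors: 1, 5, 421
Sum = 1 + 5 + 421 = 427
427 < 2105 → deficient

s(2105) = 427 (deficient)


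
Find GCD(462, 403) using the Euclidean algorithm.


462 = 1 * 403 + 59
403 = 6 * 59 + 49
59 = 1 * 49 + 10
49 = 4 * 10 + 9
10 = 1 * 9 + 1
9 = 9 * 1 + 0
GCD = 1


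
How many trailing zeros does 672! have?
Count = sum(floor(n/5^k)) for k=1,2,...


floor(672/5) = 134
floor(672/25) = 26
floor(672/125) = 5
floor(672/625) = 1
Total = 166

166 trailing zeros


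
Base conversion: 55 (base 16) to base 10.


55 (base 16) = 85 (decimal)
85 (decimal) = 85 (base 10)


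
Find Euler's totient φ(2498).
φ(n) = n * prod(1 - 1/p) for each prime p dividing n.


2498 = 2 × 1249
Prime factors: 2, 1249
φ(2498) = 2498 × (1-1/2) × (1-1/1249)
= 2498 × 1/2 × 1248/1249 = 1248

φ(2498) = 1248


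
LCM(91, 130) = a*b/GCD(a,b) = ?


GCD(91, 130) = 13
LCM = 91*130/13 = 11830/13 = 910

LCM = 910


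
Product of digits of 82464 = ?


8 × 2 × 4 × 6 × 4 = 1536


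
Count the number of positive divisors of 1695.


1695 = 3^1 × 5^1 × 113^1
d(1695) = (1+1) × (1+1) × (1+1) = 8

8 divisors


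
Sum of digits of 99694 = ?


9 + 9 + 6 + 9 + 4 = 37


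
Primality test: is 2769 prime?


2769 / 3 = 923 (exact division)
2769 is NOT prime.

No, 2769 is not prime


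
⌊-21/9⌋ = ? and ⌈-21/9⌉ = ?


-21/9 = -2.3333
floor = -3
ceil = -2

floor = -3, ceil = -2


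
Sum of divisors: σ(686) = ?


Divisors of 686: 1, 2, 7, 14, 49, 98, 343, 686
Sum = 1 + 2 + 7 + 14 + 49 + 98 + 343 + 686 = 1200

σ(686) = 1200


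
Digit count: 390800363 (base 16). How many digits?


390800363 in base 16 = 174B23EB
Number of digits = 8

8 digits (base 16)


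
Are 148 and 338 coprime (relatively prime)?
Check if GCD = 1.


Euclidean algorithm:
338 = 2 * 148 + 42
148 = 3 * 42 + 22
42 = 1 * 22 + 20
22 = 1 * 20 + 2
20 = 10 * 2 + 0
GCD(148, 338) = 2

No, not coprime (GCD = 2)


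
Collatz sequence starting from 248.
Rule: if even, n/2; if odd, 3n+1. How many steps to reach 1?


248 → 124 → 62 → 31 → 94 → 47 → 142 → 71 → 214 → 107 → 322 → 161 → 484 → 242 → 121 → 364 → 182 → 91 → 274 → 137 → 412 → 206 → 103 → 310 → 155 → 466 → 233 → 700 → 350 → 175 → 526 → 263 → 790 → 395 → 1186 → 593 → 1780 → 890 → 445 → 1336 → 668 → 334 → 167 → 502 → 251 → 754 → 377 → 1132 → 566 → 283 → 850 → 425 → 1276 → 638 → 319 → 958 → 479 → 1438 → 719 → 2158 → 1079 → 3238 → 1619 → 4858 → 2429 → 7288 → 3644 → 1822 → 911 → 2734 → 1367 → 4102 → 2051 → 6154 → 3077 → 9232 → 4616 → 2308 → 1154 → 577 → 1732 → 866 → 433 → 1300 → 650 → 325 → 976 → 488 → 244 → 122 → 61 → 184 → 92 → 46 → 23 → 70 → 35 → 106 → 53 → 160 → 80 → 40 → 20 → 10 → 5 → 16 → 8 → 4 → 2 → 1
Total steps = 109

109 steps


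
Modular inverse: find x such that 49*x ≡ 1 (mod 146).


Use the extended Euclidean algorithm on (146, 49); each row r = 146*s + 49*t:
r=146, s=1, t=0
r=49, s=0, t=1
q=2: r=48, s=1, t=-2   [146*(1) + 49*(-2) = 48]
q=1: r=1, s=-1, t=3   [146*(-1) + 49*(3) = 1]
q=48: r=0, s=49, t=-146   [146*(49) + 49*(-146) = 0]
GCD = 1 with t = 3, so 49*(3) ≡ 1 (mod 146)
Inverse = 3 mod 146 = 3
Check: 49 * 3 = 147 ≡ 1 (mod 146)

49^(-1) ≡ 3 (mod 146)


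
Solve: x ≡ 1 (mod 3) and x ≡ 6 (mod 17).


M = 3*17 = 51
M1 = M/3 = 17, M2 = M/17 = 3
M1^(-1) mod 3 = 2, M2^(-1) mod 17 = 6
x = 1*17*2 + 6*3*6 = 142
142 mod 51 = 40
Check: 40 mod 3 = 1 ✓, 40 mod 17 = 6 ✓

x ≡ 40 (mod 51)


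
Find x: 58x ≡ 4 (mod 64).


GCD(58, 64) = 2 divides 4
Divide: 29x ≡ 2 (mod 32)
x ≡ 10 (mod 32)


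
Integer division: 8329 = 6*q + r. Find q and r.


8329 = 6 * 1388 + 1
Check: 8328 + 1 = 8329

q = 1388, r = 1


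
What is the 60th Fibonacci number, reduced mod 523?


F(k) mod 523 for k=1..60:
1, 1, 2, 3, 5, 8, 13, 21, 34, 55, 89, 144, 233, 377, 87, 464, 28, 492, 520, 489, 486, 452, 415, 344, 236, 57, 293, 350, 120, 470, 67, 14, 81, 95, 176, 271, 447, 195, 119, 314, 433, 224, 134, 358, 492, 327, 296, 100, 396, 496, 369, 342, 188, 7, 195, 202, 397, 76, 473, 26
F(60) mod 523 = 26


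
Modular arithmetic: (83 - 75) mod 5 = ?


83 - 75 = 8
8 mod 5 = 3


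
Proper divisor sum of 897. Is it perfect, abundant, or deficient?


Proper divisors: 1, 3, 13, 23, 39, 69, 299
Sum = 1 + 3 + 13 + 23 + 39 + 69 + 299 = 447
447 < 897 → deficient

s(897) = 447 (deficient)


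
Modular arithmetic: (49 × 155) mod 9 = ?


49 × 155 = 7595
7595 mod 9 = 8


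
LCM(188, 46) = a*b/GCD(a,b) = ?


GCD(188, 46) = 2
LCM = 188*46/2 = 8648/2 = 4324

LCM = 4324


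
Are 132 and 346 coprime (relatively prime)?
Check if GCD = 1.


Euclidean algorithm:
346 = 2 * 132 + 82
132 = 1 * 82 + 50
82 = 1 * 50 + 32
50 = 1 * 32 + 18
32 = 1 * 18 + 14
18 = 1 * 14 + 4
14 = 3 * 4 + 2
4 = 2 * 2 + 0
GCD(132, 346) = 2

No, not coprime (GCD = 2)


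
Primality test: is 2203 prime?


Check divisors up to sqrt(2203) = 46.9361
No divisors found.
2203 is prime.

Yes, 2203 is prime


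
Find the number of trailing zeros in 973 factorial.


floor(973/5) = 194
floor(973/25) = 38
floor(973/125) = 7
floor(973/625) = 1
Total = 240

240 trailing zeros


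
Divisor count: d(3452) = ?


3452 = 2^2 × 863^1
d(3452) = (2+1) × (1+1) = 6

6 divisors


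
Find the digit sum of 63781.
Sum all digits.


6 + 3 + 7 + 8 + 1 = 25


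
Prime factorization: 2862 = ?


2862 / 2 = 1431
1431 / 3 = 477
477 / 3 = 159
159 / 3 = 53
53 / 53 = 1
2862 = 2 × 3^3 × 53


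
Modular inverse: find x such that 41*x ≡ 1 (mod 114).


Use the extended Euclidean algorithm on (114, 41); each row r = 114*s + 41*t:
r=114, s=1, t=0
r=41, s=0, t=1
q=2: r=32, s=1, t=-2   [114*(1) + 41*(-2) = 32]
q=1: r=9, s=-1, t=3   [114*(-1) + 41*(3) = 9]
q=3: r=5, s=4, t=-11   [114*(4) + 41*(-11) = 5]
q=1: r=4, s=-5, t=14   [114*(-5) + 41*(14) = 4]
q=1: r=1, s=9, t=-25   [114*(9) + 41*(-25) = 1]
q=4: r=0, s=-41, t=114   [114*(-41) + 41*(114) = 0]
GCD = 1 with t = -25, so 41*(-25) ≡ 1 (mod 114)
Inverse = -25 mod 114 = 89
Check: 41 * 89 = 3649 ≡ 1 (mod 114)

41^(-1) ≡ 89 (mod 114)


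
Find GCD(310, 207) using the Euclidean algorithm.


310 = 1 * 207 + 103
207 = 2 * 103 + 1
103 = 103 * 1 + 0
GCD = 1


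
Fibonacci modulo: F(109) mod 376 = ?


F(k) mod 376 for k=1..109:
1, 1, 2, 3, 5, 8, 13, 21, 34, 55, 89, 144, 233, 1, 234, 235, 93, 328, 45, 373, 42, 39, 81, 120, 201, 321, 146, 91, 237, 328, 189, 141, 330, 95, 49, 144, 193, 337, 154, 115, 269, 8, 277, 285, 186, 95, 281, 0, 281, 281, 186, 91, 277, 368, 269, 261, 154, 39, 193, 232, 49, 281, 330, 235, 189, 48, 237, 285, 146, 55, 201, 256, 81, 337, 42, 3, 45, 48, 93, 141, 234, 375, 233, 232, 89, 321, 34, 355, 13, 368, 5, 373, 2, 375, 1, 0, 1, 1, 2, 3, 5, 8, 13, 21, 34, 55, 89, 144, 233
F(109) mod 376 = 233


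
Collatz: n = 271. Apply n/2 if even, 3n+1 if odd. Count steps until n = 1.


271 → 814 → 407 → 1222 → 611 → 1834 → 917 → 2752 → 1376 → 688 → 344 → 172 → 86 → 43 → 130 → 65 → 196 → 98 → 49 → 148 → 74 → 37 → 112 → 56 → 28 → 14 → 7 → 22 → 11 → 34 → 17 → 52 → 26 → 13 → 40 → 20 → 10 → 5 → 16 → 8 → 4 → 2 → 1
Total steps = 42

42 steps


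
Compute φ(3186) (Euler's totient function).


3186 = 2 × 3^3 × 59
Prime factors: 2, 3, 59
φ(3186) = 3186 × (1-1/2) × (1-1/3) × (1-1/59)
= 3186 × 1/2 × 2/3 × 58/59 = 1044

φ(3186) = 1044


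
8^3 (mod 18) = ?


8^1 mod 18 = 8
8^2 mod 18 = 10
8^3 mod 18 = 8


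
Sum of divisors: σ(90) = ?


Divisors of 90: 1, 2, 3, 5, 6, 9, 10, 15, 18, 30, 45, 90
Sum = 1 + 2 + 3 + 5 + 6 + 9 + 10 + 15 + 18 + 30 + 45 + 90 = 234

σ(90) = 234


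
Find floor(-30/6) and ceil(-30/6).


-30/6 = -5.0000
floor = -5
ceil = -5

floor = -5, ceil = -5


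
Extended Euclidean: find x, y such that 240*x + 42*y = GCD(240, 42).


Tabular extended Euclidean (each row: r = 240*s + 42*t):
r=240, s=1, t=0
r=42, s=0, t=1
q=5: r=30, s=1, t=-5   [240*(1) + 42*(-5) = 30]
q=1: r=12, s=-1, t=6   [240*(-1) + 42*(6) = 12]
q=2: r=6, s=3, t=-17   [240*(3) + 42*(-17) = 6]
q=2: r=0, s=-7, t=40   [240*(-7) + 42*(40) = 0]
GCD = 6; from the row with r=6: x=3, y=-17
Check: 240*(3) + 42*(-17) = 720 - 714 = 6

GCD = 6, x = 3, y = -17


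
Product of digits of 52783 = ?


5 × 2 × 7 × 8 × 3 = 1680


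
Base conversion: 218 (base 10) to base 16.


218 (base 10) = 218 (decimal)
218 (decimal) = DA (base 16)


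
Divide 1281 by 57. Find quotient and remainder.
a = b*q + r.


1281 = 57 * 22 + 27
Check: 1254 + 27 = 1281

q = 22, r = 27


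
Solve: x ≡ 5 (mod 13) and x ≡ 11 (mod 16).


M = 13*16 = 208
M1 = M/13 = 16, M2 = M/16 = 13
M1^(-1) mod 13 = 9, M2^(-1) mod 16 = 5
x = 5*16*9 + 11*13*5 = 1435
1435 mod 208 = 187
Check: 187 mod 13 = 5 ✓, 187 mod 16 = 11 ✓

x ≡ 187 (mod 208)


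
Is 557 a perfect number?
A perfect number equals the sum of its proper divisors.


Proper divisors of 557: 1
Sum = 1 = 1

No, 557 is not perfect (1 ≠ 557)


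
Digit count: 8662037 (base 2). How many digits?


8662037 in base 2 = 100001000010110000010101
Number of digits = 24

24 digits (base 2)


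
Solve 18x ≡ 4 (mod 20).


GCD(18, 20) = 2 divides 4
Divide: 9x ≡ 2 (mod 10)
x ≡ 8 (mod 10)


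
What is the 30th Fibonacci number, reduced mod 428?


F(k) mod 428 for k=1..30:
1, 1, 2, 3, 5, 8, 13, 21, 34, 55, 89, 144, 233, 377, 182, 131, 313, 16, 329, 345, 246, 163, 409, 144, 125, 269, 394, 235, 201, 8
F(30) mod 428 = 8


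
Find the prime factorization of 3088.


3088 / 2 = 1544
1544 / 2 = 772
772 / 2 = 386
386 / 2 = 193
193 / 193 = 1
3088 = 2^4 × 193


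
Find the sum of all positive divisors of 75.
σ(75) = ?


Divisors of 75: 1, 3, 5, 15, 25, 75
Sum = 1 + 3 + 5 + 15 + 25 + 75 = 124

σ(75) = 124


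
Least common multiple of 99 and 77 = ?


GCD(99, 77) = 11
LCM = 99*77/11 = 7623/11 = 693

LCM = 693


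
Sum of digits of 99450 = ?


9 + 9 + 4 + 5 + 0 = 27


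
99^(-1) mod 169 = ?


Use the extended Euclidean algorithm on (169, 99); each row r = 169*s + 99*t:
r=169, s=1, t=0
r=99, s=0, t=1
q=1: r=70, s=1, t=-1   [169*(1) + 99*(-1) = 70]
q=1: r=29, s=-1, t=2   [169*(-1) + 99*(2) = 29]
q=2: r=12, s=3, t=-5   [169*(3) + 99*(-5) = 12]
q=2: r=5, s=-7, t=12   [169*(-7) + 99*(12) = 5]
q=2: r=2, s=17, t=-29   [169*(17) + 99*(-29) = 2]
q=2: r=1, s=-41, t=70   [169*(-41) + 99*(70) = 1]
q=2: r=0, s=99, t=-169   [169*(99) + 99*(-169) = 0]
GCD = 1 with t = 70, so 99*(70) ≡ 1 (mod 169)
Inverse = 70 mod 169 = 70
Check: 99 * 70 = 6930 ≡ 1 (mod 169)

99^(-1) ≡ 70 (mod 169)


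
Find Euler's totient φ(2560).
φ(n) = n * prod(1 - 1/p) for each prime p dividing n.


2560 = 2^9 × 5
Prime factors: 2, 5
φ(2560) = 2560 × (1-1/2) × (1-1/5)
= 2560 × 1/2 × 4/5 = 1024

φ(2560) = 1024


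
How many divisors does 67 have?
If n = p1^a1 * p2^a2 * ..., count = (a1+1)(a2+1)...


67 = 67^1
d(67) = (1+1) = 2

2 divisors


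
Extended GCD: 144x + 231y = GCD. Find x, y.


Tabular extended Euclidean (each row: r = 144*s + 231*t):
r=144, s=1, t=0
r=231, s=0, t=1
q=0: r=144, s=1, t=0   [144*(1) + 231*(0) = 144]
q=1: r=87, s=-1, t=1   [144*(-1) + 231*(1) = 87]
q=1: r=57, s=2, t=-1   [144*(2) + 231*(-1) = 57]
q=1: r=30, s=-3, t=2   [144*(-3) + 231*(2) = 30]
q=1: r=27, s=5, t=-3   [144*(5) + 231*(-3) = 27]
q=1: r=3, s=-8, t=5   [144*(-8) + 231*(5) = 3]
q=9: r=0, s=77, t=-48   [144*(77) + 231*(-48) = 0]
GCD = 3; from the row with r=3: x=-8, y=5
Check: 144*(-8) + 231*(5) = -1152 + 1155 = 3

GCD = 3, x = -8, y = 5


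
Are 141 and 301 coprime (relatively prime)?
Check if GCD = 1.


Euclidean algorithm:
301 = 2 * 141 + 19
141 = 7 * 19 + 8
19 = 2 * 8 + 3
8 = 2 * 3 + 2
3 = 1 * 2 + 1
2 = 2 * 1 + 0
GCD(141, 301) = 1

Yes, coprime (GCD = 1)


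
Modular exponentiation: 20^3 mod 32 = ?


20^1 mod 32 = 20
20^2 mod 32 = 16
20^3 mod 32 = 0


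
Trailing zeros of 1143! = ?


floor(1143/5) = 228
floor(1143/25) = 45
floor(1143/125) = 9
floor(1143/625) = 1
Total = 283

283 trailing zeros


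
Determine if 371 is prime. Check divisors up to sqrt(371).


371 / 7 = 53 (exact division)
371 is NOT prime.

No, 371 is not prime


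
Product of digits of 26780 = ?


2 × 6 × 7 × 8 × 0 = 0


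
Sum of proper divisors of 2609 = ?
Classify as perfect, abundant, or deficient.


Proper divisors: 1
Sum = 1 = 1
1 < 2609 → deficient

s(2609) = 1 (deficient)


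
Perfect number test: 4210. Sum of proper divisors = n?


Proper divisors of 4210: 1, 2, 5, 10, 421, 842, 2105
Sum = 1 + 2 + 5 + 10 + 421 + 842 + 2105 = 3386

No, 4210 is not perfect (3386 ≠ 4210)


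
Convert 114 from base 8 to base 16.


114 (base 8) = 76 (decimal)
76 (decimal) = 4C (base 16)


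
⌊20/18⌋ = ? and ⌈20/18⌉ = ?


20/18 = 1.1111
floor = 1
ceil = 2

floor = 1, ceil = 2


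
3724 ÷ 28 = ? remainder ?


3724 = 28 * 133 + 0
Check: 3724 + 0 = 3724

q = 133, r = 0


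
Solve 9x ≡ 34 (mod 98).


GCD(9, 98) = 1, unique solution
a^(-1) mod 98 = 11
x = 11 * 34 mod 98 = 80

x ≡ 80 (mod 98)


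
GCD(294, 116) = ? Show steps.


294 = 2 * 116 + 62
116 = 1 * 62 + 54
62 = 1 * 54 + 8
54 = 6 * 8 + 6
8 = 1 * 6 + 2
6 = 3 * 2 + 0
GCD = 2


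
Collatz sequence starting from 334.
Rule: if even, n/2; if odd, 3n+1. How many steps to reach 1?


334 → 167 → 502 → 251 → 754 → 377 → 1132 → 566 → 283 → 850 → 425 → 1276 → 638 → 319 → 958 → 479 → 1438 → 719 → 2158 → 1079 → 3238 → 1619 → 4858 → 2429 → 7288 → 3644 → 1822 → 911 → 2734 → 1367 → 4102 → 2051 → 6154 → 3077 → 9232 → 4616 → 2308 → 1154 → 577 → 1732 → 866 → 433 → 1300 → 650 → 325 → 976 → 488 → 244 → 122 → 61 → 184 → 92 → 46 → 23 → 70 → 35 → 106 → 53 → 160 → 80 → 40 → 20 → 10 → 5 → 16 → 8 → 4 → 2 → 1
Total steps = 68

68 steps


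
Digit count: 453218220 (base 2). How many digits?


453218220 in base 2 = 11011000000111000111110101100
Number of digits = 29

29 digits (base 2)


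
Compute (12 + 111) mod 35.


12 + 111 = 123
123 mod 35 = 18


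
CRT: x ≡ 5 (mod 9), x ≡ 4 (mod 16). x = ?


M = 9*16 = 144
M1 = M/9 = 16, M2 = M/16 = 9
M1^(-1) mod 9 = 4, M2^(-1) mod 16 = 9
x = 5*16*4 + 4*9*9 = 644
644 mod 144 = 68
Check: 68 mod 9 = 5 ✓, 68 mod 16 = 4 ✓

x ≡ 68 (mod 144)


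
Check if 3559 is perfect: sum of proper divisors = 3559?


Proper divisors of 3559: 1
Sum = 1 = 1

No, 3559 is not perfect (1 ≠ 3559)


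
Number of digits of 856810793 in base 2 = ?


856810793 in base 2 = 110011000100011110010100101001
Number of digits = 30

30 digits (base 2)


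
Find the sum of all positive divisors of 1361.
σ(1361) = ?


Divisors of 1361: 1, 1361
Sum = 1 + 1361 = 1362

σ(1361) = 1362


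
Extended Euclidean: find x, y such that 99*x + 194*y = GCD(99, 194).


Tabular extended Euclidean (each row: r = 99*s + 194*t):
r=99, s=1, t=0
r=194, s=0, t=1
q=0: r=99, s=1, t=0   [99*(1) + 194*(0) = 99]
q=1: r=95, s=-1, t=1   [99*(-1) + 194*(1) = 95]
q=1: r=4, s=2, t=-1   [99*(2) + 194*(-1) = 4]
q=23: r=3, s=-47, t=24   [99*(-47) + 194*(24) = 3]
q=1: r=1, s=49, t=-25   [99*(49) + 194*(-25) = 1]
q=3: r=0, s=-194, t=99   [99*(-194) + 194*(99) = 0]
GCD = 1; from the row with r=1: x=49, y=-25
Check: 99*(49) + 194*(-25) = 4851 - 4850 = 1

GCD = 1, x = 49, y = -25


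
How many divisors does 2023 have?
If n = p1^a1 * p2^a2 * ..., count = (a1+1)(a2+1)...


2023 = 7^1 × 17^2
d(2023) = (1+1) × (2+1) = 6

6 divisors


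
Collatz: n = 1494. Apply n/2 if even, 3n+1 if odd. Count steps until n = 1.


1494 → 747 → 2242 → 1121 → 3364 → 1682 → 841 → 2524 → 1262 → 631 → 1894 → 947 → 2842 → 1421 → 4264 → 2132 → 1066 → 533 → 1600 → 800 → 400 → 200 → 100 → 50 → 25 → 76 → 38 → 19 → 58 → 29 → 88 → 44 → 22 → 11 → 34 → 17 → 52 → 26 → 13 → 40 → 20 → 10 → 5 → 16 → 8 → 4 → 2 → 1
Total steps = 47

47 steps


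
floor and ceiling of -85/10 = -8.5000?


-85/10 = -8.5000
floor = -9
ceil = -8

floor = -9, ceil = -8


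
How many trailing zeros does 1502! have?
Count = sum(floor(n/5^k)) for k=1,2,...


floor(1502/5) = 300
floor(1502/25) = 60
floor(1502/125) = 12
floor(1502/625) = 2
Total = 374

374 trailing zeros


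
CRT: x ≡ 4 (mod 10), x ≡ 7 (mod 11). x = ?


M = 10*11 = 110
M1 = M/10 = 11, M2 = M/11 = 10
M1^(-1) mod 10 = 1, M2^(-1) mod 11 = 10
x = 4*11*1 + 7*10*10 = 744
744 mod 110 = 84
Check: 84 mod 10 = 4 ✓, 84 mod 11 = 7 ✓

x ≡ 84 (mod 110)


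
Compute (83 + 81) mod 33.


83 + 81 = 164
164 mod 33 = 32


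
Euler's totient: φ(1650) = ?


1650 = 2 × 3 × 5^2 × 11
Prime factors: 2, 3, 5, 11
φ(1650) = 1650 × (1-1/2) × (1-1/3) × (1-1/5) × (1-1/11)
= 1650 × 1/2 × 2/3 × 4/5 × 10/11 = 400

φ(1650) = 400


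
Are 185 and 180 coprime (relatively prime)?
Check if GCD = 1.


Euclidean algorithm:
185 = 1 * 180 + 5
180 = 36 * 5 + 0
GCD(185, 180) = 5

No, not coprime (GCD = 5)


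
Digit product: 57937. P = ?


5 × 7 × 9 × 3 × 7 = 6615


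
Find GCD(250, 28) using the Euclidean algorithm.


250 = 8 * 28 + 26
28 = 1 * 26 + 2
26 = 13 * 2 + 0
GCD = 2


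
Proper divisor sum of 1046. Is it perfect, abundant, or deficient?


Proper divisors: 1, 2, 523
Sum = 1 + 2 + 523 = 526
526 < 1046 → deficient

s(1046) = 526 (deficient)


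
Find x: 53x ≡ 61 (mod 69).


GCD(53, 69) = 1, unique solution
a^(-1) mod 69 = 56
x = 56 * 61 mod 69 = 35

x ≡ 35 (mod 69)


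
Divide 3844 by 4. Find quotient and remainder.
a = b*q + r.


3844 = 4 * 961 + 0
Check: 3844 + 0 = 3844

q = 961, r = 0


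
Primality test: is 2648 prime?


2648 / 2 = 1324 (exact division)
2648 is NOT prime.

No, 2648 is not prime


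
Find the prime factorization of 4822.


4822 / 2 = 2411
2411 / 2411 = 1
4822 = 2 × 2411


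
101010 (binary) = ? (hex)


101010 (base 2) = 42 (decimal)
42 (decimal) = 2A (base 16)


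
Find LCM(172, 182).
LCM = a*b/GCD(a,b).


GCD(172, 182) = 2
LCM = 172*182/2 = 31304/2 = 15652

LCM = 15652


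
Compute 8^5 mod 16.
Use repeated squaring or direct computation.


8^1 mod 16 = 8
8^2 mod 16 = 0
8^3 mod 16 = 0
8^4 mod 16 = 0
8^5 mod 16 = 0


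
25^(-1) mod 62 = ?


Use the extended Euclidean algorithm on (62, 25); each row r = 62*s + 25*t:
r=62, s=1, t=0
r=25, s=0, t=1
q=2: r=12, s=1, t=-2   [62*(1) + 25*(-2) = 12]
q=2: r=1, s=-2, t=5   [62*(-2) + 25*(5) = 1]
q=12: r=0, s=25, t=-62   [62*(25) + 25*(-62) = 0]
GCD = 1 with t = 5, so 25*(5) ≡ 1 (mod 62)
Inverse = 5 mod 62 = 5
Check: 25 * 5 = 125 ≡ 1 (mod 62)

25^(-1) ≡ 5 (mod 62)


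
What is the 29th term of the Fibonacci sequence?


Sequence: 1, 1, 2, 3, 5, 8, 13, 21, 34, 55, 89, 144, 233, 377, 610, 987, 1597, 2584, 4181, 6765, 10946, 17711, 28657, 46368, 75025, 121393, 196418, 317811, 514229
F(29) = 514229


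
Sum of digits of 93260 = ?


9 + 3 + 2 + 6 + 0 = 20


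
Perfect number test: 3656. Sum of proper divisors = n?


Proper divisors of 3656: 1, 2, 4, 8, 457, 914, 1828
Sum = 1 + 2 + 4 + 8 + 457 + 914 + 1828 = 3214

No, 3656 is not perfect (3214 ≠ 3656)


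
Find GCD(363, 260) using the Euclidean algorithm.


363 = 1 * 260 + 103
260 = 2 * 103 + 54
103 = 1 * 54 + 49
54 = 1 * 49 + 5
49 = 9 * 5 + 4
5 = 1 * 4 + 1
4 = 4 * 1 + 0
GCD = 1


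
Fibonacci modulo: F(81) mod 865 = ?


F(k) mod 865 for k=1..81:
1, 1, 2, 3, 5, 8, 13, 21, 34, 55, 89, 144, 233, 377, 610, 122, 732, 854, 721, 710, 566, 411, 112, 523, 635, 293, 63, 356, 419, 775, 329, 239, 568, 807, 510, 452, 97, 549, 646, 330, 111, 441, 552, 128, 680, 808, 623, 566, 324, 25, 349, 374, 723, 232, 90, 322, 412, 734, 281, 150, 431, 581, 147, 728, 10, 738, 748, 621, 504, 260, 764, 159, 58, 217, 275, 492, 767, 394, 296, 690, 121
F(81) mod 865 = 121


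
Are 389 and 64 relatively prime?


Euclidean algorithm:
389 = 6 * 64 + 5
64 = 12 * 5 + 4
5 = 1 * 4 + 1
4 = 4 * 1 + 0
GCD(389, 64) = 1

Yes, coprime (GCD = 1)


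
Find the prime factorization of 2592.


2592 / 2 = 1296
1296 / 2 = 648
648 / 2 = 324
324 / 2 = 162
162 / 2 = 81
81 / 3 = 27
27 / 3 = 9
9 / 3 = 3
3 / 3 = 1
2592 = 2^5 × 3^4


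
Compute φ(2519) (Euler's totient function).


2519 = 11 × 229
Prime factors: 11, 229
φ(2519) = 2519 × (1-1/11) × (1-1/229)
= 2519 × 10/11 × 228/229 = 2280

φ(2519) = 2280


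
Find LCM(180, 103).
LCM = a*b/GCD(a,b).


GCD(180, 103) = 1
LCM = 180*103/1 = 18540/1 = 18540

LCM = 18540


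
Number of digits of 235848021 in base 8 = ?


235848021 in base 8 = 1603540525
Number of digits = 10

10 digits (base 8)


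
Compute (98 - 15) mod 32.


98 - 15 = 83
83 mod 32 = 19


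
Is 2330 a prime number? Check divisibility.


2330 / 2 = 1165 (exact division)
2330 is NOT prime.

No, 2330 is not prime


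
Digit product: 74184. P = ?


7 × 4 × 1 × 8 × 4 = 896


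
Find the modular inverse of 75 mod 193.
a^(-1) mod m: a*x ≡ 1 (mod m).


Use the extended Euclidean algorithm on (193, 75); each row r = 193*s + 75*t:
r=193, s=1, t=0
r=75, s=0, t=1
q=2: r=43, s=1, t=-2   [193*(1) + 75*(-2) = 43]
q=1: r=32, s=-1, t=3   [193*(-1) + 75*(3) = 32]
q=1: r=11, s=2, t=-5   [193*(2) + 75*(-5) = 11]
q=2: r=10, s=-5, t=13   [193*(-5) + 75*(13) = 10]
q=1: r=1, s=7, t=-18   [193*(7) + 75*(-18) = 1]
q=10: r=0, s=-75, t=193   [193*(-75) + 75*(193) = 0]
GCD = 1 with t = -18, so 75*(-18) ≡ 1 (mod 193)
Inverse = -18 mod 193 = 175
Check: 75 * 175 = 13125 ≡ 1 (mod 193)

75^(-1) ≡ 175 (mod 193)
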